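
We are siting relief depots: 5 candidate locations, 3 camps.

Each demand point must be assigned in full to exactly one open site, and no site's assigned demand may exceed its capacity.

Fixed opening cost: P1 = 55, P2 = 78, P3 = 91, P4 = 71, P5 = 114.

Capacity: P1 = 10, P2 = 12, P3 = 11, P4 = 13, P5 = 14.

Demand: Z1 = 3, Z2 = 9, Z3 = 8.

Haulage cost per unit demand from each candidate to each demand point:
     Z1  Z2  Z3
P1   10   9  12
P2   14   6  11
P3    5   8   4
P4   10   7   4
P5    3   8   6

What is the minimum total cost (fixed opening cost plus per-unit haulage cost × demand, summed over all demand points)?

Open {P2, P4}; cheapest assignment that respects the capacities:
  P2 (cap 12, load 9): Z2 — cost 9×6 = 54
  P4 (cap 13, load 11): Z1, Z3 — cost 3×10 + 8×4 = 62
  Shipping 116, fixed 149 → total 265.
  Any other capacity-feasible assignment to {P2, P4} ships for at least 116.
Compare {P1, P4}: its best feasible assignment gives total 269.
Compare {P2, P3}: its best feasible assignment gives total 270.
Every other set of open sites that can feasibly serve all demand totals ≥ 269 even under its best assignment. Minimum: 265.

265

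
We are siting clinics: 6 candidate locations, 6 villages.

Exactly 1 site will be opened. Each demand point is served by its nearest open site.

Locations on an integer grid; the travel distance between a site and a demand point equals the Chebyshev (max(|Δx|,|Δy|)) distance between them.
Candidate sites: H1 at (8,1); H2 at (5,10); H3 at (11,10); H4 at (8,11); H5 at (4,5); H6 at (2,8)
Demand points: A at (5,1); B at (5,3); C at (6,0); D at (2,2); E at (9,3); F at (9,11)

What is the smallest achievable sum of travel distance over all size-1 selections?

Open {H5}.
  A→H5 4, B→H5 2, C→H5 5, D→H5 3, E→H5 5, F→H5 6  ⇒ total 25.
Compare {H1}: total 26.
Compare {H6}: total 40.
No size-1 selection does better; minimum is 25.

25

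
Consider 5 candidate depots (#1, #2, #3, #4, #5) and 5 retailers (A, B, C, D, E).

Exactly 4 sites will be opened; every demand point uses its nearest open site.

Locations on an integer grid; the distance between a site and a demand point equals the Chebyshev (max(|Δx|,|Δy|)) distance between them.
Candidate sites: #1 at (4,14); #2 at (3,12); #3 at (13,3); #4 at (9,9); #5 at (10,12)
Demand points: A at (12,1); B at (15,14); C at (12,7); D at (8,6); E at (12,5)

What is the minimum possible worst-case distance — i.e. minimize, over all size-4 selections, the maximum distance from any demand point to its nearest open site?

Open {#1, #2, #3, #5}.
  Farthest demand point is B at distance 5 (to #5); all others are ≤ 5.
With {#1, #3, #4, #5} the worst case is 5.
With {#2, #3, #4, #5} the worst case is 5.
No size-4 selection achieves below 5.

5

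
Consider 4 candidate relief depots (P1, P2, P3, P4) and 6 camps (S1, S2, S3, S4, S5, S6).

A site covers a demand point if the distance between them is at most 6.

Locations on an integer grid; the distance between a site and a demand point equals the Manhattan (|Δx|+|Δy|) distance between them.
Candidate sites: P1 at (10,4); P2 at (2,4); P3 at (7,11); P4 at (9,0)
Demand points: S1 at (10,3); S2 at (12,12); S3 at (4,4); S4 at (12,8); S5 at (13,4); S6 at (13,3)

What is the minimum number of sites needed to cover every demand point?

Coverage sets (demand points within 6 of each site):
  P1: {S1, S3, S4, S5, S6}
  P2: {S3}
  P3: {S2}
  P4: {S1}
No single site covers all 6 demand points.
But {P1, P3} covers everything, so the minimum is 2.

2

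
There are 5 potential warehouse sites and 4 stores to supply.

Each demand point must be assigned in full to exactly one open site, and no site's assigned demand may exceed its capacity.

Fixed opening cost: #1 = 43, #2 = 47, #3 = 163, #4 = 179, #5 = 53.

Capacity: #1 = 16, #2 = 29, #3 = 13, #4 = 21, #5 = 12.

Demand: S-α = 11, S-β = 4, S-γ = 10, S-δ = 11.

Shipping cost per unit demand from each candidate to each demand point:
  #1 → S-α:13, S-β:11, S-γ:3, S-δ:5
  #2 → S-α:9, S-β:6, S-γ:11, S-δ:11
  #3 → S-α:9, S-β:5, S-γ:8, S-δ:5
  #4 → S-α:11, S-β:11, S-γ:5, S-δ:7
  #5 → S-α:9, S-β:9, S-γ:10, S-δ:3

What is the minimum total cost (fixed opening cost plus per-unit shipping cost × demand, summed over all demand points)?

329

Open {#1, #2, #5}; cheapest assignment that respects the capacities:
  #1 (cap 16, load 10): S-γ — cost 10×3 = 30
  #2 (cap 29, load 15): S-α, S-β — cost 11×9 + 4×6 = 123
  #5 (cap 12, load 11): S-δ — cost 11×3 = 33
  Shipping 186, fixed 143 → total 329.
  Any other capacity-feasible assignment to {#1, #2, #5} ships for at least 186.
Compare {#1, #2}: its best feasible assignment gives total 364.
Compare {#2, #5}: its best feasible assignment gives total 366.
Every other set of open sites that can feasibly serve all demand totals ≥ 364 even under its best assignment. Minimum: 329.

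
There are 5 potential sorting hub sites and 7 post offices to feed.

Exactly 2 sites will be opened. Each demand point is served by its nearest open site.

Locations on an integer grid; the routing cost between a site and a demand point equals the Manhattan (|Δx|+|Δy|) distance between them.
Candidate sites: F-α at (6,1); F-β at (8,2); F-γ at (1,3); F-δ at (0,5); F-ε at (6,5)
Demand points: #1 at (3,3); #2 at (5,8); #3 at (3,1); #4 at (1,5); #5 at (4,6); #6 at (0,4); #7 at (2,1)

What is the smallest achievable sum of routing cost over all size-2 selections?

20

Open {F-γ, F-ε}.
  #1→F-γ 2, #2→F-ε 4, #3→F-γ 4, #4→F-γ 2, #5→F-ε 3, #6→F-γ 2, #7→F-γ 3  ⇒ total 20.
Compare {F-γ, F-δ}: total 24.
Compare {F-α, F-γ}: total 26.
No size-2 selection does better; minimum is 20.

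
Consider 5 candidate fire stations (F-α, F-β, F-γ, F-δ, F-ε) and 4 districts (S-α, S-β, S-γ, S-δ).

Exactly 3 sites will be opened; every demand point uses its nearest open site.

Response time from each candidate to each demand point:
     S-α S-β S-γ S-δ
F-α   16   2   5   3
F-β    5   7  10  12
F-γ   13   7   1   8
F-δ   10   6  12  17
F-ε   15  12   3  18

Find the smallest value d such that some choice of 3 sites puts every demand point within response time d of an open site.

5

Open {F-α, F-β, F-γ}.
  Farthest demand point is S-α at response time 5 (to F-β); all others are ≤ 5.
With {F-α, F-β, F-δ} the worst case is 5.
With {F-α, F-β, F-ε} the worst case is 5.
No size-3 selection achieves below 5.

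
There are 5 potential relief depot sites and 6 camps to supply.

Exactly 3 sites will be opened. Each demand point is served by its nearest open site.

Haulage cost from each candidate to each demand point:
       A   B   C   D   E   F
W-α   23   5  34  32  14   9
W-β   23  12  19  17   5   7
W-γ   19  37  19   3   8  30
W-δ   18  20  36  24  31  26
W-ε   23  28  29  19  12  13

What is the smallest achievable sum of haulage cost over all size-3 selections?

Open {W-α, W-β, W-γ}.
  A→W-γ 19, B→W-α 5, C→W-β 19, D→W-γ 3, E→W-β 5, F→W-β 7  ⇒ total 58.
Compare {W-α, W-γ, W-δ}: total 62.
Compare {W-α, W-γ, W-ε}: total 63.
No size-3 selection does better; minimum is 58.

58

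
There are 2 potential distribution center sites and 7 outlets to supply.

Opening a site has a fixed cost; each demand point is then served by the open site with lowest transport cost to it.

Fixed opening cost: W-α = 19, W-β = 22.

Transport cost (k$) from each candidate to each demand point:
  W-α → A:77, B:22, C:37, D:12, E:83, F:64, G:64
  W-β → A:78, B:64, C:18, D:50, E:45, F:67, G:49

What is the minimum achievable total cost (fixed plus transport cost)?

Open {W-α, W-β}: assign each demand point to its cheapest open site.
  A→W-α 77, B→W-α 22, C→W-β 18, D→W-α 12, E→W-β 45, F→W-α 64, G→W-β 49
  transport cost 287, fixed 41 → total 328.
Compare {W-α}: transport cost 359 + fixed 19 = 378.
Compare {W-β}: transport cost 371 + fixed 22 = 393.

328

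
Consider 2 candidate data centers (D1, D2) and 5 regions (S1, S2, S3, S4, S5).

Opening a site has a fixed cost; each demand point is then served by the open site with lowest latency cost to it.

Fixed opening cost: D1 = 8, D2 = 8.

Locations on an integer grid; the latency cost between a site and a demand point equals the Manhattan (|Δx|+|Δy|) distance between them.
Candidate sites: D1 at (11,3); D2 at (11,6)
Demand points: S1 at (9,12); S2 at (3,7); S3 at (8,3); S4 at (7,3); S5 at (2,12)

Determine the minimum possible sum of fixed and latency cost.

53

Open {D2}: assign each demand point to its cheapest open site.
  S1→D2 8, S2→D2 9, S3→D2 6, S4→D2 7, S5→D2 15
  latency cost 45, fixed 8 → total 53.
Compare {D1, D2}: latency cost 39 + fixed 16 = 55.
Compare {D1}: latency cost 48 + fixed 8 = 56.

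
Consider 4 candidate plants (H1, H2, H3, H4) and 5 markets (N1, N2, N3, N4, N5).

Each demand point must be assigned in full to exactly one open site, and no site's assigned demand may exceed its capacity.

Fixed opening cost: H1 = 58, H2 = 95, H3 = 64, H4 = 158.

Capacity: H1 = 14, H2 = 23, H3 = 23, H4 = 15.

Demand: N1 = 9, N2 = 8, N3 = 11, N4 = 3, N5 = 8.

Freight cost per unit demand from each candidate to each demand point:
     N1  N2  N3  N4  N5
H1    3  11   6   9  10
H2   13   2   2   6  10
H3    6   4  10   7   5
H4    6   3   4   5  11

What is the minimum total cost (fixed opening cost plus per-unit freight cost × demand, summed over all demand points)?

Open {H2, H3}; cheapest assignment that respects the capacities:
  H2 (cap 23, load 22): N2, N3, N4 — cost 8×2 + 11×2 + 3×6 = 56
  H3 (cap 23, load 17): N1, N5 — cost 9×6 + 8×5 = 94
  Shipping 150, fixed 159 → total 309.
  Any other capacity-feasible assignment to {H2, H3} ships for at least 150.
Compare {H1, H2, H3}: its best feasible assignment gives total 340.
Compare {H1, H3, H4}: its best feasible assignment gives total 438.
Every other set of open sites that can feasibly serve all demand totals ≥ 340 even under its best assignment. Minimum: 309.

309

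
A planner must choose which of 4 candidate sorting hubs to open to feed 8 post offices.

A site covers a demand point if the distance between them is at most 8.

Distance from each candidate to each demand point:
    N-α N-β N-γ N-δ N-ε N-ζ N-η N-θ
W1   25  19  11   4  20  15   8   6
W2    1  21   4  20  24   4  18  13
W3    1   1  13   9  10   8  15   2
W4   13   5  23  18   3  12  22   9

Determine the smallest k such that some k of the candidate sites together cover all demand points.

3

Coverage sets (demand points within 8 of each site):
  W1: {N-δ, N-η, N-θ}
  W2: {N-α, N-γ, N-ζ}
  W3: {N-α, N-β, N-ζ, N-θ}
  W4: {N-β, N-ε}
No 2 sites suffice: every size-2 union leaves at least one demand point uncovered.
But {W1, W2, W4} covers everything, so the minimum is 3.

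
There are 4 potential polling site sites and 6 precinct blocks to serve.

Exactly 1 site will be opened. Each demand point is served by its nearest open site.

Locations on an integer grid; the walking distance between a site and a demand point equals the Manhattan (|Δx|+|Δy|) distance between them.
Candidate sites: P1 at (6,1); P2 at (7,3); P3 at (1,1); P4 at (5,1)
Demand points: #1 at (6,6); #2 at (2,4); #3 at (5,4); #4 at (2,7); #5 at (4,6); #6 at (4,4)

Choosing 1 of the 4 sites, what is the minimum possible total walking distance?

32

Open {P2}.
  #1→P2 4, #2→P2 6, #3→P2 3, #4→P2 9, #5→P2 6, #6→P2 4  ⇒ total 32.
Compare {P4}: total 34.
Compare {P1}: total 38.
No size-1 selection does better; minimum is 32.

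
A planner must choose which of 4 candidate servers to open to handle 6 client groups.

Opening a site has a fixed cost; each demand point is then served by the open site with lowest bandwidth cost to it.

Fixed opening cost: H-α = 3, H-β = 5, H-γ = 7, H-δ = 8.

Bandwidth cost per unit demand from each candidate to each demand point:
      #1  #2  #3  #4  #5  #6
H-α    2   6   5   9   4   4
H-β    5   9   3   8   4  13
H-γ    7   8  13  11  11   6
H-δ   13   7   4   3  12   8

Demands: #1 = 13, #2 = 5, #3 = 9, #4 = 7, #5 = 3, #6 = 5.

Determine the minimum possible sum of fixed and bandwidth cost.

152

Open {H-α, H-β, H-δ}: assign each demand point to its cheapest open site.
  #1→H-α 13×2=26, #2→H-α 5×6=30, #3→H-β 9×3=27, #4→H-δ 7×3=21, #5→H-α 3×4=12, #6→H-α 5×4=20
  bandwidth cost 136, fixed 16 → total 152.
Compare {H-α, H-δ}: bandwidth cost 145 + fixed 11 = 156.
Compare {H-α, H-β, H-γ, H-δ}: bandwidth cost 136 + fixed 23 = 159.
Compare {H-α, H-γ, H-δ}: bandwidth cost 145 + fixed 18 = 163.
All other subsets cost ≥ 156. Minimum total cost: 152.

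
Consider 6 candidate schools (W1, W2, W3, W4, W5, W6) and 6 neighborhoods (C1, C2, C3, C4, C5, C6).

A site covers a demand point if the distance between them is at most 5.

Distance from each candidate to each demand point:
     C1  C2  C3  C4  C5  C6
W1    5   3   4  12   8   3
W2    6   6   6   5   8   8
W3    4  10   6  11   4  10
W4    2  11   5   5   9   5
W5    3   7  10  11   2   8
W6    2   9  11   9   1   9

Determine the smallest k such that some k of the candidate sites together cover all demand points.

Coverage sets (demand points within 5 of each site):
  W1: {C1, C2, C3, C6}
  W2: {C4}
  W3: {C1, C5}
  W4: {C1, C3, C4, C6}
  W5: {C1, C5}
  W6: {C1, C5}
No 2 sites suffice: every size-2 union leaves at least one demand point uncovered.
But {W1, W2, W3} covers everything, so the minimum is 3.

3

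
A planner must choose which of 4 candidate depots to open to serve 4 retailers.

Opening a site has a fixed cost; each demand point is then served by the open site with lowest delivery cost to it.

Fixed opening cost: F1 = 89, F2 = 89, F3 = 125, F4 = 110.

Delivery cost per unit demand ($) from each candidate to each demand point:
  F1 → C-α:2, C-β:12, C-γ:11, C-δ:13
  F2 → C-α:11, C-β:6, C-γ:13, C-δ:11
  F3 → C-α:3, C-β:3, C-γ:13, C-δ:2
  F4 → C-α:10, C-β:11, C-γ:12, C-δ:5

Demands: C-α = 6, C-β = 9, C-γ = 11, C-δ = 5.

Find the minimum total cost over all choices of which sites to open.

Open {F3}: assign each demand point to its cheapest open site.
  C-α→F3 6×3=18, C-β→F3 9×3=27, C-γ→F3 11×13=143, C-δ→F3 5×2=10
  delivery cost 198, fixed 125 → total 323.
Compare {F1, F3}: delivery cost 170 + fixed 214 = 384.
Compare {F1}: delivery cost 306 + fixed 89 = 395.
Compare {F2}: delivery cost 318 + fixed 89 = 407.
All other subsets cost ≥ 384. Minimum total cost: 323.

323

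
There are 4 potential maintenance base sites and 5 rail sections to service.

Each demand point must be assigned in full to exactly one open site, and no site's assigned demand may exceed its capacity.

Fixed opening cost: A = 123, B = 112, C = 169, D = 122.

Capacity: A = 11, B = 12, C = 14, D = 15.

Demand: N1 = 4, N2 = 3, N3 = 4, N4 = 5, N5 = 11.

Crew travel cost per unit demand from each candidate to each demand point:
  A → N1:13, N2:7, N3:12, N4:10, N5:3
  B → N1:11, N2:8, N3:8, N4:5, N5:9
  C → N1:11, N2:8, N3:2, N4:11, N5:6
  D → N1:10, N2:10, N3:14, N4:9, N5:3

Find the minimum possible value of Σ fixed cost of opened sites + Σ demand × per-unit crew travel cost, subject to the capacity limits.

Open {B, D}; cheapest assignment that respects the capacities:
  B (cap 12, load 12): N2, N3, N4 — cost 3×8 + 4×8 + 5×5 = 81
  D (cap 15, load 15): N1, N5 — cost 4×10 + 11×3 = 73
  Shipping 154, fixed 234 → total 388.
  Any other capacity-feasible assignment to {B, D} ships for at least 154.
Compare {C, D}: its best feasible assignment gives total 451.
Compare {A, B, D}: its best feasible assignment gives total 508.
Every other set of open sites that can feasibly serve all demand totals ≥ 451 even under its best assignment. Minimum: 388.

388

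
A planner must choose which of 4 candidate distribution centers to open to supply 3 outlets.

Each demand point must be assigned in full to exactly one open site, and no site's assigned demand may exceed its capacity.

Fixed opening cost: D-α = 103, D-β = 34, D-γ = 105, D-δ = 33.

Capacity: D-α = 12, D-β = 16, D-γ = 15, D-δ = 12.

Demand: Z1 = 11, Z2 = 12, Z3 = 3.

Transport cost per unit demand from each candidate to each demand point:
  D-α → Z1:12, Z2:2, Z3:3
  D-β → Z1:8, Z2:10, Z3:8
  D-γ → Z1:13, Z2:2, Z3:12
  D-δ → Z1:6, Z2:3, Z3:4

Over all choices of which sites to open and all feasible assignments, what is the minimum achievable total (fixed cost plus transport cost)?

215

Open {D-β, D-δ}; cheapest assignment that respects the capacities:
  D-β (cap 16, load 14): Z1, Z3 — cost 11×8 + 3×8 = 112
  D-δ (cap 12, load 12): Z2 — cost 12×3 = 36
  Shipping 148, fixed 67 → total 215.
  Any other capacity-feasible assignment to {D-β, D-δ} ships for at least 148.
Compare {D-γ, D-δ}: its best feasible assignment gives total 264.
Compare {D-α, D-β}: its best feasible assignment gives total 273.
Every other set of open sites that can feasibly serve all demand totals ≥ 264 even under its best assignment. Minimum: 215.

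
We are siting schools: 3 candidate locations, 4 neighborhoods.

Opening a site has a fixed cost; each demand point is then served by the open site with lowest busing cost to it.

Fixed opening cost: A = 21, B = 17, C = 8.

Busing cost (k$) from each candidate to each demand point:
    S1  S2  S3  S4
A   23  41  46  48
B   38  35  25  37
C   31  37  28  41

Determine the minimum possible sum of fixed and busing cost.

Open {C}: assign each demand point to its cheapest open site.
  S1→C 31, S2→C 37, S3→C 28, S4→C 41
  busing cost 137, fixed 8 → total 145.
Compare {B}: busing cost 135 + fixed 17 = 152.
Compare {B, C}: busing cost 128 + fixed 25 = 153.
Compare {A, B}: busing cost 120 + fixed 38 = 158.
All other subsets cost ≥ 152. Minimum total cost: 145.

145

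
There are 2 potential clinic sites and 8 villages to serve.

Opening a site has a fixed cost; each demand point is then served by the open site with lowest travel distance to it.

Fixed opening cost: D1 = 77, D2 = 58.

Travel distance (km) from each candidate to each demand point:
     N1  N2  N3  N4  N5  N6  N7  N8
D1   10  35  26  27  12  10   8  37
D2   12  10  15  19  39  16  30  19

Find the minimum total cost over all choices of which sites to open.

Open {D2}: assign each demand point to its cheapest open site.
  N1→D2 12, N2→D2 10, N3→D2 15, N4→D2 19, N5→D2 39, N6→D2 16, N7→D2 30, N8→D2 19
  travel distance 160, fixed 58 → total 218.
Compare {D1, D2}: travel distance 103 + fixed 135 = 238.
Compare {D1}: travel distance 165 + fixed 77 = 242.

218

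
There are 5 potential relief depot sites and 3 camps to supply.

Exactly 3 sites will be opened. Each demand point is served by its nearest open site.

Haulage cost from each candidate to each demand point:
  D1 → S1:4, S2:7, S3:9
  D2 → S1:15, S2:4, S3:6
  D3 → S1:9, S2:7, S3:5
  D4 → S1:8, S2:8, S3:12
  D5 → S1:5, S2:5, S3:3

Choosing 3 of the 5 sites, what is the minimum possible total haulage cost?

11

Open {D1, D2, D5}.
  S1→D1 4, S2→D2 4, S3→D5 3  ⇒ total 11.
Compare {D1, D3, D5}: total 12.
Compare {D1, D4, D5}: total 12.
No size-3 selection does better; minimum is 11.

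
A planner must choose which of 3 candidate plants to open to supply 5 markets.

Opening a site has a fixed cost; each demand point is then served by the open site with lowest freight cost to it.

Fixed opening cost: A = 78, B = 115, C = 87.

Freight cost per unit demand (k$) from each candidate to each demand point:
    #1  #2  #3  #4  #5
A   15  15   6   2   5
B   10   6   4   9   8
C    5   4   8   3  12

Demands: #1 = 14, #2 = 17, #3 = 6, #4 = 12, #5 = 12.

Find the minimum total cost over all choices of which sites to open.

423

Open {A, C}: assign each demand point to its cheapest open site.
  #1→C 14×5=70, #2→C 17×4=68, #3→A 6×6=36, #4→A 12×2=24, #5→A 12×5=60
  freight cost 258, fixed 165 → total 423.
Compare {C}: freight cost 366 + fixed 87 = 453.
Compare {B, C}: freight cost 294 + fixed 202 = 496.
Compare {A, B, C}: freight cost 246 + fixed 280 = 526.
All other subsets cost ≥ 453. Minimum total cost: 423.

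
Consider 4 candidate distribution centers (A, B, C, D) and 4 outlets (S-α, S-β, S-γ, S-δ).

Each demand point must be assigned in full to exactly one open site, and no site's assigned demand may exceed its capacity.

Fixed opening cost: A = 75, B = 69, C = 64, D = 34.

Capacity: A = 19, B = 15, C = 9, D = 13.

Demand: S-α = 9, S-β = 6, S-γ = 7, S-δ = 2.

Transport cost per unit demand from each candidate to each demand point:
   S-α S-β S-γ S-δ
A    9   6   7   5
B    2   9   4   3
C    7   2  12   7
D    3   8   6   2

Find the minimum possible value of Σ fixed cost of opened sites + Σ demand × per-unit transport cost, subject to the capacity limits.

216

Open {B, D}; cheapest assignment that respects the capacities:
  B (cap 15, load 13): S-β, S-γ — cost 6×9 + 7×4 = 82
  D (cap 13, load 11): S-α, S-δ — cost 9×3 + 2×2 = 31
  Shipping 113, fixed 103 → total 216.
  Any other capacity-feasible assignment to {B, D} ships for at least 113.
Compare {A, D}: its best feasible assignment gives total 225.
Compare {B, C, D}: its best feasible assignment gives total 238.
Every other set of open sites that can feasibly serve all demand totals ≥ 225 even under its best assignment. Minimum: 216.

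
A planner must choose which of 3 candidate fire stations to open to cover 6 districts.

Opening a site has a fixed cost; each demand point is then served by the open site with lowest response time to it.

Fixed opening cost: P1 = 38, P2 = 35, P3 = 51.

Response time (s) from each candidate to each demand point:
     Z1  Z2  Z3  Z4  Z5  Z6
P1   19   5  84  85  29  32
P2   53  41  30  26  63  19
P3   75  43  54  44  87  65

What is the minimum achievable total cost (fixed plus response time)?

201

Open {P1, P2}: assign each demand point to its cheapest open site.
  Z1→P1 19, Z2→P1 5, Z3→P2 30, Z4→P2 26, Z5→P1 29, Z6→P2 19
  response time 128, fixed 73 → total 201.
Compare {P1, P2, P3}: response time 128 + fixed 124 = 252.
Compare {P2}: response time 232 + fixed 35 = 267.
Compare {P1, P3}: response time 183 + fixed 89 = 272.
All other subsets cost ≥ 252. Minimum total cost: 201.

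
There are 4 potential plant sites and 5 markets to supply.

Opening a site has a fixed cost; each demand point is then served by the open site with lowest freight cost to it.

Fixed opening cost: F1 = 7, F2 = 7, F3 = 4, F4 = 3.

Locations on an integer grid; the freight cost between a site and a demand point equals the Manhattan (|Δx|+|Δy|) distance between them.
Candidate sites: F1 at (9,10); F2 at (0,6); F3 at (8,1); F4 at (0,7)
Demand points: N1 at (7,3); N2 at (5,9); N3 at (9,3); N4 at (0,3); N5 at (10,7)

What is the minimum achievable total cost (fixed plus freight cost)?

32

Open {F3, F4}: assign each demand point to its cheapest open site.
  N1→F3 3, N2→F4 7, N3→F3 3, N4→F4 4, N5→F3 8
  freight cost 25, fixed 7 → total 32.
Compare {F1, F3, F4}: freight cost 19 + fixed 14 = 33.
Compare {F1, F3}: freight cost 25 + fixed 11 = 36.
Compare {F2, F3}: freight cost 25 + fixed 11 = 36.
All other subsets cost ≥ 33. Minimum total cost: 32.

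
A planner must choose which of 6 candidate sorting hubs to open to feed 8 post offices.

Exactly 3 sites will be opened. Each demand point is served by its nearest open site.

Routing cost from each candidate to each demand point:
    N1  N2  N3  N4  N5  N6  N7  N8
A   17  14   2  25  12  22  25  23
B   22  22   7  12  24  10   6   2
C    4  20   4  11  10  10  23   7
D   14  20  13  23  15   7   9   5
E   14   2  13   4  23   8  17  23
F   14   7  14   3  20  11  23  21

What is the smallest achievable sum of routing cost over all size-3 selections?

40

Open {B, C, E}.
  N1→C 4, N2→E 2, N3→C 4, N4→E 4, N5→C 10, N6→E 8, N7→B 6, N8→B 2  ⇒ total 40.
Compare {C, D, E}: total 45.
Compare {B, C, F}: total 46.
No size-3 selection does better; minimum is 40.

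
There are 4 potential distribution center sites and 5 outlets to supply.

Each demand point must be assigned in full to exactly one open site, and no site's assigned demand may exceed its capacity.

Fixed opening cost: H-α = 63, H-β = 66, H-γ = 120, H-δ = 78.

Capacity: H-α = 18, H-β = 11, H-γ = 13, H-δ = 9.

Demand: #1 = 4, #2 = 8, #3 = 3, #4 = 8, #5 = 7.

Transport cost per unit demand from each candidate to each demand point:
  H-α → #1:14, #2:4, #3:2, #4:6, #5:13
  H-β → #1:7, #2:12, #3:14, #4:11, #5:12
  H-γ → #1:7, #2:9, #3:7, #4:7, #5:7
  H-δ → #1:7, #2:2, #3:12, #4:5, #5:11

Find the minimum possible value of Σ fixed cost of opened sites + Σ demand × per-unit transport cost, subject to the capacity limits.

389

Open {H-α, H-β, H-δ}; cheapest assignment that respects the capacities:
  H-α (cap 18, load 11): #3, #4 — cost 3×2 + 8×6 = 54
  H-β (cap 11, load 11): #1, #5 — cost 4×7 + 7×12 = 112
  H-δ (cap 9, load 8): #2 — cost 8×2 = 16
  Shipping 182, fixed 207 → total 389.
  Any other capacity-feasible assignment to {H-α, H-β, H-δ} ships for at least 182.
Compare {H-α, H-γ}: its best feasible assignment gives total 396.
Compare {H-α, H-γ, H-δ}: its best feasible assignment gives total 408.
Every other set of open sites that can feasibly serve all demand totals ≥ 396 even under its best assignment. Minimum: 389.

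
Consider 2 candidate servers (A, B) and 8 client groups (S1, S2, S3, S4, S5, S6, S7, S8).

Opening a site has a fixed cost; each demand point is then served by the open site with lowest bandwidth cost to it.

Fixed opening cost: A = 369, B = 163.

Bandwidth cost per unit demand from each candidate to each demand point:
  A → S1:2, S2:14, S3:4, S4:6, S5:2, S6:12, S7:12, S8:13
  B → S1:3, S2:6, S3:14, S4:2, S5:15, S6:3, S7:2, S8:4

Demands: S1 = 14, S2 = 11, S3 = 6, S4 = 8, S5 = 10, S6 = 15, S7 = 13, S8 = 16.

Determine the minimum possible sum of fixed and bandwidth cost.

Open {B}: assign each demand point to its cheapest open site.
  S1→B 14×3=42, S2→B 11×6=66, S3→B 6×14=84, S4→B 8×2=16, S5→B 10×15=150, S6→B 15×3=45, S7→B 13×2=26, S8→B 16×4=64
  bandwidth cost 493, fixed 163 → total 656.
Compare {A, B}: bandwidth cost 289 + fixed 532 = 821.
Compare {A}: bandwidth cost 818 + fixed 369 = 1187.

656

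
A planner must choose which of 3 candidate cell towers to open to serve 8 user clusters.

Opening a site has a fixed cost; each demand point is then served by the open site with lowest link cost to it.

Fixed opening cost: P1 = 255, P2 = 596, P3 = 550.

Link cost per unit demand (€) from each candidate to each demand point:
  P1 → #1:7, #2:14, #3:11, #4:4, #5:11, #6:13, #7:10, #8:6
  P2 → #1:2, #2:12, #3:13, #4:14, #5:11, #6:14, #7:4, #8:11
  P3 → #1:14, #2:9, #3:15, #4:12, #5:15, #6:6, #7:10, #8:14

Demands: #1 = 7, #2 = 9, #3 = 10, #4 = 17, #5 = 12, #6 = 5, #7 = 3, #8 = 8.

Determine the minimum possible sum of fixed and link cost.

883

Open {P1}: assign each demand point to its cheapest open site.
  #1→P1 7×7=49, #2→P1 9×14=126, #3→P1 10×11=110, #4→P1 17×4=68, #5→P1 12×11=132, #6→P1 5×13=65, #7→P1 3×10=30, #8→P1 8×6=48
  link cost 628, fixed 255 → total 883.
Compare {P1, P3}: link cost 548 + fixed 805 = 1353.
Compare {P2}: link cost 792 + fixed 596 = 1388.
Compare {P1, P2}: link cost 557 + fixed 851 = 1408.
All other subsets cost ≥ 1353. Minimum total cost: 883.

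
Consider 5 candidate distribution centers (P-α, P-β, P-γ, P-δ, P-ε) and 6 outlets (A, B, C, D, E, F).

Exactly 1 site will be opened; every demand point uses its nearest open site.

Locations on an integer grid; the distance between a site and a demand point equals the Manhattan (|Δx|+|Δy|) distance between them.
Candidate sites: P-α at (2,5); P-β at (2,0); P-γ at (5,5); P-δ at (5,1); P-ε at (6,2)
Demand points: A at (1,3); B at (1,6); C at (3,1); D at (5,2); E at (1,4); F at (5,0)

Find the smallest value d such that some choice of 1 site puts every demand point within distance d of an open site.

6

Open {P-γ}.
  Farthest demand point is A at distance 6 (to P-γ); all others are ≤ 6.
With {P-β} the worst case is 7.
With {P-α} the worst case is 8.
No size-1 selection achieves below 6.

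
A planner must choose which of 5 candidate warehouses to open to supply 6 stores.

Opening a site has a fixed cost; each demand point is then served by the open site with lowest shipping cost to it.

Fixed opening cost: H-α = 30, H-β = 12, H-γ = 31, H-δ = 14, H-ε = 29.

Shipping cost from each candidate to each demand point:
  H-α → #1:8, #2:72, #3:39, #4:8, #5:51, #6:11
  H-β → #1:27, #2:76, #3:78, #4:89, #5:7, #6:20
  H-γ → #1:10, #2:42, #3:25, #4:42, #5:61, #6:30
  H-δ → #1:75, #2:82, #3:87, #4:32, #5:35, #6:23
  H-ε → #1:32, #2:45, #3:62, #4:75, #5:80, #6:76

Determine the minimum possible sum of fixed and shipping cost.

Open {H-α, H-β, H-γ}: assign each demand point to its cheapest open site.
  #1→H-α 8, #2→H-γ 42, #3→H-γ 25, #4→H-α 8, #5→H-β 7, #6→H-α 11
  shipping cost 101, fixed 73 → total 174.
Compare {H-α, H-β}: shipping cost 145 + fixed 42 = 187.
Compare {H-α, H-β, H-γ, H-δ}: shipping cost 101 + fixed 87 = 188.
Compare {H-β, H-γ}: shipping cost 146 + fixed 43 = 189.
All other subsets cost ≥ 187. Minimum total cost: 174.

174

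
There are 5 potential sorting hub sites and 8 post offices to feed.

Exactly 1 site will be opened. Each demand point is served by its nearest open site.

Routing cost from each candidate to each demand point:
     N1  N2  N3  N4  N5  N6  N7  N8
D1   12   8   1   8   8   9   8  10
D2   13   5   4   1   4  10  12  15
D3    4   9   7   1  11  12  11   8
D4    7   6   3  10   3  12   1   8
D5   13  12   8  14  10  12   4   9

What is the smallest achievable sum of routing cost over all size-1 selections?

50

Open {D4}.
  N1→D4 7, N2→D4 6, N3→D4 3, N4→D4 10, N5→D4 3, N6→D4 12, N7→D4 1, N8→D4 8  ⇒ total 50.
Compare {D3}: total 63.
Compare {D1}: total 64.
No size-1 selection does better; minimum is 50.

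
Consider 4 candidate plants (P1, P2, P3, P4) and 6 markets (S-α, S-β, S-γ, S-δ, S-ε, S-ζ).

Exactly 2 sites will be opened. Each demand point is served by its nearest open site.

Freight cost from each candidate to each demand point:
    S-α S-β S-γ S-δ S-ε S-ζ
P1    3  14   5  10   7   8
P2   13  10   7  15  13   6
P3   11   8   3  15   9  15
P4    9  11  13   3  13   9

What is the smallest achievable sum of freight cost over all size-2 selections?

Open {P1, P4}.
  S-α→P1 3, S-β→P4 11, S-γ→P1 5, S-δ→P4 3, S-ε→P1 7, S-ζ→P1 8  ⇒ total 37.
Compare {P1, P3}: total 39.
Compare {P1, P2}: total 41.
No size-2 selection does better; minimum is 37.

37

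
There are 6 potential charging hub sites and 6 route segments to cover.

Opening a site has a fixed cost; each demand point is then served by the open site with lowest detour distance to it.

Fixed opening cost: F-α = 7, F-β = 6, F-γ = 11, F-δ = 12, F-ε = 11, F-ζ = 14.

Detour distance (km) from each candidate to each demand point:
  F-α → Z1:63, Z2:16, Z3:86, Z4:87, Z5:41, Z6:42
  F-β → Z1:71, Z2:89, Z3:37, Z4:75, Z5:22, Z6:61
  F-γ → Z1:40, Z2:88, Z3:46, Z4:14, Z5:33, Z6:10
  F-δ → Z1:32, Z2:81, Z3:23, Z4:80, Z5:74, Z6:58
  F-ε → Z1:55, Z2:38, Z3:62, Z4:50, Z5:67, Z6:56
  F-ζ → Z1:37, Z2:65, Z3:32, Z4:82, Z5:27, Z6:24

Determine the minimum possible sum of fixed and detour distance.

Open {F-α, F-β, F-γ, F-δ}: assign each demand point to its cheapest open site.
  Z1→F-δ 32, Z2→F-α 16, Z3→F-δ 23, Z4→F-γ 14, Z5→F-β 22, Z6→F-γ 10
  detour distance 117, fixed 36 → total 153.
Compare {F-α, F-γ, F-δ}: detour distance 128 + fixed 30 = 158.
Compare {F-α, F-β, F-γ}: detour distance 139 + fixed 24 = 163.
Compare {F-α, F-β, F-γ, F-δ, F-ε}: detour distance 117 + fixed 47 = 164.
All other subsets cost ≥ 158. Minimum total cost: 153.

153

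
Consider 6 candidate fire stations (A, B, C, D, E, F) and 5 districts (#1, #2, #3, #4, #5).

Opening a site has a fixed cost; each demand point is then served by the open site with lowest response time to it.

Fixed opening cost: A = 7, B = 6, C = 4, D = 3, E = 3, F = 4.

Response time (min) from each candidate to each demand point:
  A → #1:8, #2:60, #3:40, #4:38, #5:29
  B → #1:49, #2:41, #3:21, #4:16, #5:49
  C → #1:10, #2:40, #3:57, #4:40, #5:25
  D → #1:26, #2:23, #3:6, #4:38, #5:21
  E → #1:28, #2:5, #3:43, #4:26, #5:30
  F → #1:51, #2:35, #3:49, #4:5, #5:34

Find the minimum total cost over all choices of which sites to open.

Open {C, D, E, F}: assign each demand point to its cheapest open site.
  #1→C 10, #2→E 5, #3→D 6, #4→F 5, #5→D 21
  response time 47, fixed 14 → total 61.
Compare {A, D, E, F}: response time 45 + fixed 17 = 62.
Compare {A, C, D, E, F}: response time 45 + fixed 21 = 66.
Compare {B, C, D, E, F}: response time 47 + fixed 20 = 67.
All other subsets cost ≥ 62. Minimum total cost: 61.

61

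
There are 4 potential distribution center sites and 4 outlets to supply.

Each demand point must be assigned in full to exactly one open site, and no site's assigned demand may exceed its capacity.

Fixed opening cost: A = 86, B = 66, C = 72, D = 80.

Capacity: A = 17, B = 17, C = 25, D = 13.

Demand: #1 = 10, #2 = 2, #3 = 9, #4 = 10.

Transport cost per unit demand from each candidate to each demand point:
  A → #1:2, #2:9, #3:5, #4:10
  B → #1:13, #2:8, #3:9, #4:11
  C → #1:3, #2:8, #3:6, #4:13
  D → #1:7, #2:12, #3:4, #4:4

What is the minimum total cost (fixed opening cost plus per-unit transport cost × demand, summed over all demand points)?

Open {C, D}; cheapest assignment that respects the capacities:
  C (cap 25, load 21): #1, #2, #3 — cost 10×3 + 2×8 + 9×6 = 100
  D (cap 13, load 10): #4 — cost 10×4 = 40
  Shipping 140, fixed 152 → total 292.
  Any other capacity-feasible assignment to {C, D} ships for at least 140.
Compare {B, C}: its best feasible assignment gives total 348.
Compare {A, C}: its best feasible assignment gives total 358.
Every other set of open sites that can feasibly serve all demand totals ≥ 348 even under its best assignment. Minimum: 292.

292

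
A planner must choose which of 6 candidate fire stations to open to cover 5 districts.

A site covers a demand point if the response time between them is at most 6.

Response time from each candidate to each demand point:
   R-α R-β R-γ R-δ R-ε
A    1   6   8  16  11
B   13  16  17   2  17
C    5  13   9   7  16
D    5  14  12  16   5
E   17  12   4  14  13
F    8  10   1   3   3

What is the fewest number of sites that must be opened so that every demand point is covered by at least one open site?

Coverage sets (demand points within 6 of each site):
  A: {R-α, R-β}
  B: {R-δ}
  C: {R-α}
  D: {R-α, R-ε}
  E: {R-γ}
  F: {R-γ, R-δ, R-ε}
No single site covers all 5 demand points.
But {A, F} covers everything, so the minimum is 2.

2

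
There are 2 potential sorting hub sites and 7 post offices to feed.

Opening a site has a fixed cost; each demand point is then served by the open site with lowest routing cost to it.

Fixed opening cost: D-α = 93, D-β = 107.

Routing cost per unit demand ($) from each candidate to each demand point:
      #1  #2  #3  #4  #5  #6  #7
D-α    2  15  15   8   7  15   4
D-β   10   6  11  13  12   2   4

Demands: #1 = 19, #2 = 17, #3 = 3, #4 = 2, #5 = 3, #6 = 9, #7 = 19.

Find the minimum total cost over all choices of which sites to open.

Open {D-α, D-β}: assign each demand point to its cheapest open site.
  #1→D-α 19×2=38, #2→D-β 17×6=102, #3→D-β 3×11=33, #4→D-α 2×8=16, #5→D-α 3×7=21, #6→D-β 9×2=18, #7→D-α 19×4=76
  routing cost 304, fixed 200 → total 504.
Compare {D-β}: routing cost 481 + fixed 107 = 588.
Compare {D-α}: routing cost 586 + fixed 93 = 679.

504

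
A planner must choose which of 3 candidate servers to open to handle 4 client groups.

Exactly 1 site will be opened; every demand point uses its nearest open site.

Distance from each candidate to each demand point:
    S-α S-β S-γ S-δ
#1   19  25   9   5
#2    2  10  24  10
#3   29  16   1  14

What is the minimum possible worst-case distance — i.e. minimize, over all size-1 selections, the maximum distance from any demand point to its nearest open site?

Open {#2}.
  Farthest demand point is S-γ at distance 24 (to #2); all others are ≤ 24.
With {#1} the worst case is 25.
With {#3} the worst case is 29.
No size-1 selection achieves below 24.

24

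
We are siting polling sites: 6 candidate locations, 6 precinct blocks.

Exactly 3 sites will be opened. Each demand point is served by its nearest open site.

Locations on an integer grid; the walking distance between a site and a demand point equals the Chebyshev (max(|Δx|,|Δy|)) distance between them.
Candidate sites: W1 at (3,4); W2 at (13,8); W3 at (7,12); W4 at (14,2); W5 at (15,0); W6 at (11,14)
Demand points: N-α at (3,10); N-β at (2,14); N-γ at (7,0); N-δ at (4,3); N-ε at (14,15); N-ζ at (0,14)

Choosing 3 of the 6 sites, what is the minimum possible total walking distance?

Open {W1, W3, W6}.
  N-α→W3 4, N-β→W3 5, N-γ→W1 4, N-δ→W1 1, N-ε→W6 3, N-ζ→W3 7  ⇒ total 24.
Compare {W1, W2, W3}: total 28.
Compare {W1, W3, W4}: total 28.
No size-3 selection does better; minimum is 24.

24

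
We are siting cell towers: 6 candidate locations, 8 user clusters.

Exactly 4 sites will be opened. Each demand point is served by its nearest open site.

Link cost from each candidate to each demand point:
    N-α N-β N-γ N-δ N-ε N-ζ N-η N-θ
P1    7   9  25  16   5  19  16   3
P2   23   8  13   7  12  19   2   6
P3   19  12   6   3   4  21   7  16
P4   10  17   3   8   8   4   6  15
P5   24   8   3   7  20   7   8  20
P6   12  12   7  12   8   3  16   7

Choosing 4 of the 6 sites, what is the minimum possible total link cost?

Open {P1, P2, P3, P4}.
  N-α→P1 7, N-β→P2 8, N-γ→P4 3, N-δ→P3 3, N-ε→P3 4, N-ζ→P4 4, N-η→P2 2, N-θ→P1 3  ⇒ total 34.
Compare {P1, P2, P3, P6}: total 36.
Compare {P1, P2, P3, P5}: total 37.
No size-4 selection does better; minimum is 34.

34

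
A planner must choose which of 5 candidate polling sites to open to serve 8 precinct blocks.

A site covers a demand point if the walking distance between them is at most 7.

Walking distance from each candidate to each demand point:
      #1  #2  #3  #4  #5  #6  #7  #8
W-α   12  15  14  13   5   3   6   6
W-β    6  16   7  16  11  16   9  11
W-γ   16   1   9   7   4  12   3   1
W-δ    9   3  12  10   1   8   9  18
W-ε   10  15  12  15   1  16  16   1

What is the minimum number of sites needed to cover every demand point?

3

Coverage sets (demand points within 7 of each site):
  W-α: {#5, #6, #7, #8}
  W-β: {#1, #3}
  W-γ: {#2, #4, #5, #7, #8}
  W-δ: {#2, #5}
  W-ε: {#5, #8}
No 2 sites suffice: every size-2 union leaves at least one demand point uncovered.
But {W-α, W-β, W-γ} covers everything, so the minimum is 3.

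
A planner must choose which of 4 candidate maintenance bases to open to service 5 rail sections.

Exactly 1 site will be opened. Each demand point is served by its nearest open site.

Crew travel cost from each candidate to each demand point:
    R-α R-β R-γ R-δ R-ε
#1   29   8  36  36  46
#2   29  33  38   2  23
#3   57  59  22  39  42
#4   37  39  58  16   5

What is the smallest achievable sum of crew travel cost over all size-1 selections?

125

Open {#2}.
  R-α→#2 29, R-β→#2 33, R-γ→#2 38, R-δ→#2 2, R-ε→#2 23  ⇒ total 125.
Compare {#1}: total 155.
Compare {#4}: total 155.
No size-1 selection does better; minimum is 125.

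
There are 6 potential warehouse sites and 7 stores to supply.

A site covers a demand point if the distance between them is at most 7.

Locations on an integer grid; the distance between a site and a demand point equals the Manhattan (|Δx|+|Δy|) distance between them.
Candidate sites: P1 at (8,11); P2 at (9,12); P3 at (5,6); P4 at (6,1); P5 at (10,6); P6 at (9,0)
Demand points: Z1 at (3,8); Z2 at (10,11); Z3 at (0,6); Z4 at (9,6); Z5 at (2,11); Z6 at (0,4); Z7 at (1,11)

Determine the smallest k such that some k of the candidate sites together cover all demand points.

2

Coverage sets (demand points within 7 of each site):
  P1: {Z2, Z4, Z5, Z7}
  P2: {Z2, Z4}
  P3: {Z1, Z3, Z4, Z6}
  P4: {}
  P5: {Z2, Z4}
  P6: {Z4}
No single site covers all 7 demand points.
But {P1, P3} covers everything, so the minimum is 2.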